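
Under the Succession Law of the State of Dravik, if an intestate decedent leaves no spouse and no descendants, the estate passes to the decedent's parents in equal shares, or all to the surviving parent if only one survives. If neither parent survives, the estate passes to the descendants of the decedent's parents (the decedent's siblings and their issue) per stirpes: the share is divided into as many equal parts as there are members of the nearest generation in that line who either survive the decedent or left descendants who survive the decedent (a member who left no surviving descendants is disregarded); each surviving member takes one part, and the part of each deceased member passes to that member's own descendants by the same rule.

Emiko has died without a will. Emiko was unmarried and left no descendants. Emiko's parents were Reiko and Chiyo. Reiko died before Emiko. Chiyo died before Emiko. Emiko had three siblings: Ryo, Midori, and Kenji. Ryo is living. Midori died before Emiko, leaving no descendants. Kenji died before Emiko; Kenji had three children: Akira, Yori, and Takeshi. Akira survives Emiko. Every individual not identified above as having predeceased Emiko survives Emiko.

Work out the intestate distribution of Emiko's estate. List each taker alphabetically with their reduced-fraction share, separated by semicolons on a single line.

Neither parent survives and there are no descendants, so the estate passes to Emiko's siblings and their issue per stirpes.
Midori left no surviving issue, so that branch lapses and is disregarded.
The estate is divided into 2 equal shares of 1/2 among Ryo, Kenji.
Ryo is living and takes 1/2.
Kenji predeceased; the 1/2 allotted to Kenji's branch passes to Kenji's issue by representation.
The 1/2 is divided into 3 equal shares of 1/6 among Akira, Yori, Takeshi.
Akira is living and takes 1/6.
Yori is living and takes 1/6.
Takeshi is living and takes 1/6.

Akira 1/6; Ryo 1/2; Takeshi 1/6; Yori 1/6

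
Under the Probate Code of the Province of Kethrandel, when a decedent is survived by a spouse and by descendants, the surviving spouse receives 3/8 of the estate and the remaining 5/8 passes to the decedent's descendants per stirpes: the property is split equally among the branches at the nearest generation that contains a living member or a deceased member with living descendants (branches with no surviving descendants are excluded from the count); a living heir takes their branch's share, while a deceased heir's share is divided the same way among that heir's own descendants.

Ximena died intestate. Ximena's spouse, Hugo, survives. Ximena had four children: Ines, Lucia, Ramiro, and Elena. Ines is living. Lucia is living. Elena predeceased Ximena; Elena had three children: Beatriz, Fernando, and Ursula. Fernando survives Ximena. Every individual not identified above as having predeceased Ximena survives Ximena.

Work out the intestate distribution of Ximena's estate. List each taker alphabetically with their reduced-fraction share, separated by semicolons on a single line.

Hugo, as surviving spouse, takes 3/8.
The remaining 5/8 passes to Ximena's descendants per stirpes.
The 5/8 is divided into 4 equal shares of 5/32 among Ines, Lucia, Ramiro, Elena.
Ines is living and takes 5/32.
Lucia is living and takes 5/32.
Ramiro is living and takes 5/32.
Elena predeceased; the 5/32 allotted to Elena's branch passes to Elena's issue by representation.
The 5/32 is divided into 3 equal shares of 5/96 among Beatriz, Fernando, Ursula.
Beatriz is living and takes 5/96.
Fernando is living and takes 5/96.
Ursula is living and takes 5/96.

Beatriz 5/96; Fernando 5/96; Hugo 3/8; Ines 5/32; Lucia 5/32; Ramiro 5/32; Ursula 5/96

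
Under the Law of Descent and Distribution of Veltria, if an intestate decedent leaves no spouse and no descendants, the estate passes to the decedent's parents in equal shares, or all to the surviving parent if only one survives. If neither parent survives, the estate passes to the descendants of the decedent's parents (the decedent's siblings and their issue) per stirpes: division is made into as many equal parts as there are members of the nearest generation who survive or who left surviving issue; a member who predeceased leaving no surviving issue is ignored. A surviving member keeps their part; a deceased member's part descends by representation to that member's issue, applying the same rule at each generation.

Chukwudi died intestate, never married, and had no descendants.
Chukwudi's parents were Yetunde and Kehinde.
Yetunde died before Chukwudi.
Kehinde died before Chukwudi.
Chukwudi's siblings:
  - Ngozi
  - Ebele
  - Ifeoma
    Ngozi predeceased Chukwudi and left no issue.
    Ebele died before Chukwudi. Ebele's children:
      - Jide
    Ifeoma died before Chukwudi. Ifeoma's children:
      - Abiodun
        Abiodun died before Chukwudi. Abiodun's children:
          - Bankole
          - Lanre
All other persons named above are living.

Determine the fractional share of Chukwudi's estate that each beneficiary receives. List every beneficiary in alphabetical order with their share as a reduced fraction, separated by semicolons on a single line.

Neither parent survives and there are no descendants, so the estate passes to Chukwudi's siblings and their issue per stirpes.
Ngozi left no surviving issue, so that branch lapses and is disregarded.
The estate is divided into 2 equal shares of 1/2 among Ebele, Ifeoma.
Ebele predeceased; the 1/2 allotted to Ebele's branch passes to Ebele's issue by representation.
Jide is the sole taker at this level and receives the full 1/2.
Ifeoma predeceased; the 1/2 allotted to Ifeoma's branch passes to Ifeoma's issue by representation.
Abiodun's line is the sole branch at this level, so the full 1/2 passes to Abiodun's issue by representation.
The 1/2 is divided into 2 equal shares of 1/4 among Bankole, Lanre.
Bankole is living and takes 1/4.
Lanre is living and takes 1/4.

Bankole 1/4; Jide 1/2; Lanre 1/4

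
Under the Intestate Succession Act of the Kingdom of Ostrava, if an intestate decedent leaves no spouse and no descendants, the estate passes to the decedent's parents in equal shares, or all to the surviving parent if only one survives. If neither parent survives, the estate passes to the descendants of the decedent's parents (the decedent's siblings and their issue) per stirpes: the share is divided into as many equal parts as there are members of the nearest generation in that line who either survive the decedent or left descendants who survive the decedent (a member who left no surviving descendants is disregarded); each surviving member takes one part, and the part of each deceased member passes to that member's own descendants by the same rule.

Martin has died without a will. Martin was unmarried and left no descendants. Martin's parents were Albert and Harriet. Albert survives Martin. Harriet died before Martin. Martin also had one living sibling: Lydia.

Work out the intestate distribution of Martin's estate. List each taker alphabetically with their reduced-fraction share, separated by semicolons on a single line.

Only one parent, Albert, survives, so Albert takes the entire estate. The siblings take nothing because a surviving parent has priority.

Albert 1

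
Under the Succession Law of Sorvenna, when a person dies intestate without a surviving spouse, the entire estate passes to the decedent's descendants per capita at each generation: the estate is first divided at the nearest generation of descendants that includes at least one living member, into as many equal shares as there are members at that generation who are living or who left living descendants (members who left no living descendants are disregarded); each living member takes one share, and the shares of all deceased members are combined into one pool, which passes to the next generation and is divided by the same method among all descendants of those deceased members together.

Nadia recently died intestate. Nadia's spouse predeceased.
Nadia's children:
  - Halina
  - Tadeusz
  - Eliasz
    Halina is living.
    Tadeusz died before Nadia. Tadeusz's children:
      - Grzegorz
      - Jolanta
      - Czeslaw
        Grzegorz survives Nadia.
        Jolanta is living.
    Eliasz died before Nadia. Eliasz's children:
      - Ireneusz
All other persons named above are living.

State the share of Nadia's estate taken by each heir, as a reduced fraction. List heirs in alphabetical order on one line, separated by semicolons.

There is no surviving spouse, so the entire estate passes to Nadia's descendants per capita at each generation.
At generation 1 (Halina, Tadeusz, Eliasz) there are 3 shares of (1)/3 = 1/3 each.
Living: Halina — each takes 1/3.
Deceased: Tadeusz and Eliasz. Their combined 2/3 is pooled and carried to generation 2.
At generation 2 (Grzegorz, Jolanta, Czeslaw, Ireneusz) there are 4 shares of (2/3)/4 = 1/6 each.
Living: Grzegorz, Jolanta, Czeslaw, and Ireneusz — each takes 1/6.

Czeslaw 1/6; Grzegorz 1/6; Halina 1/3; Ireneusz 1/6; Jolanta 1/6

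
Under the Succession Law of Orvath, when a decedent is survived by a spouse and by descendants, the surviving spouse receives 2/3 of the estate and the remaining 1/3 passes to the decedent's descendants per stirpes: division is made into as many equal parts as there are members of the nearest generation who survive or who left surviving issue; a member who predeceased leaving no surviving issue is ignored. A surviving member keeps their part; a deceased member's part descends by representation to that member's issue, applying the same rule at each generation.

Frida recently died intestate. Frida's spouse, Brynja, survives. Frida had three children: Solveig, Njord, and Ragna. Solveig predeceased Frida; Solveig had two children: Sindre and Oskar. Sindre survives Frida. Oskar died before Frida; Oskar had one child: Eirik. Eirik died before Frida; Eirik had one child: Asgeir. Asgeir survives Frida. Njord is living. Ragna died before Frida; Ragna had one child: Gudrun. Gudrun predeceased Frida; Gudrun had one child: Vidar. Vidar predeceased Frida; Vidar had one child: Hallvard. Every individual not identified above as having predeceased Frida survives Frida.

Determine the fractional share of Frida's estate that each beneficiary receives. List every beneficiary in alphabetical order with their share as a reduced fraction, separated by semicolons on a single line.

Asgeir 1/18; Brynja 2/3; Hallvard 1/9; Njord 1/9; Sindre 1/18

Brynja, as surviving spouse, takes 2/3.
The remaining 1/3 passes to Frida's descendants per stirpes.
The 1/3 is divided into 3 equal shares of 1/9 among Solveig, Njord, Ragna.
Solveig predeceased; the 1/9 allotted to Solveig's branch passes to Solveig's issue by representation.
The 1/9 is divided into 2 equal shares of 1/18 among Sindre, Oskar.
Sindre is living and takes 1/18.
Oskar predeceased; the 1/18 allotted to Oskar's branch passes to Oskar's issue by representation.
Eirik's line is the sole branch at this level, so the full 1/18 passes to Eirik's issue by representation.
Asgeir is the sole taker at this level and receives the full 1/18.
Njord is living and takes 1/9.
Ragna predeceased; the 1/9 allotted to Ragna's branch passes to Ragna's issue by representation.
Gudrun's line is the sole branch at this level, so the full 1/9 passes to Gudrun's issue by representation.
Vidar's line is the sole branch at this level, so the full 1/9 passes to Vidar's issue by representation.
Hallvard is the sole taker at this level and receives the full 1/9.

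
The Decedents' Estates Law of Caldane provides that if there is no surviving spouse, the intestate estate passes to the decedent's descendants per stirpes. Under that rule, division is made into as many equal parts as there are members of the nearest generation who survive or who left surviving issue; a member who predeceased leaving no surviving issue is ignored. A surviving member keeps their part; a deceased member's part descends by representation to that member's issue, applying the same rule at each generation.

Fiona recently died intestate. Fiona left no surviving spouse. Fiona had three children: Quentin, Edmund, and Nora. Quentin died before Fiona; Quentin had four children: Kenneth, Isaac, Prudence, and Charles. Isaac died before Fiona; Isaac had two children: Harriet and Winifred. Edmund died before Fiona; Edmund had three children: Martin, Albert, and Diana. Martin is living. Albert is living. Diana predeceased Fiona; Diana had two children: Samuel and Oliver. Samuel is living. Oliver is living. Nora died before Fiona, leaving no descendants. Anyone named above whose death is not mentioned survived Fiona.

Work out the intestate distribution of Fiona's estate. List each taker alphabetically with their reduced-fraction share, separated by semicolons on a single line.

There is no surviving spouse, so the entire estate passes to Fiona's descendants per stirpes.
Nora left no surviving issue, so that branch lapses and is disregarded.
The estate is divided into 2 equal shares of 1/2 among Quentin, Edmund.
Quentin predeceased; the 1/2 allotted to Quentin's branch passes to Quentin's issue by representation.
The 1/2 is divided into 4 equal shares of 1/8 among Kenneth, Isaac, Prudence, Charles.
Kenneth is living and takes 1/8.
Isaac predeceased; the 1/8 allotted to Isaac's branch passes to Isaac's issue by representation.
The 1/8 is divided into 2 equal shares of 1/16 among Harriet, Winifred.
Harriet is living and takes 1/16.
Winifred is living and takes 1/16.
Prudence is living and takes 1/8.
Charles is living and takes 1/8.
Edmund predeceased; the 1/2 allotted to Edmund's branch passes to Edmund's issue by representation.
The 1/2 is divided into 3 equal shares of 1/6 among Martin, Albert, Diana.
Martin is living and takes 1/6.
Albert is living and takes 1/6.
Diana predeceased; the 1/6 allotted to Diana's branch passes to Diana's issue by representation.
The 1/6 is divided into 2 equal shares of 1/12 among Samuel, Oliver.
Samuel is living and takes 1/12.
Oliver is living and takes 1/12.

Albert 1/6; Charles 1/8; Harriet 1/16; Kenneth 1/8; Martin 1/6; Oliver 1/12; Prudence 1/8; Samuel 1/12; Winifred 1/16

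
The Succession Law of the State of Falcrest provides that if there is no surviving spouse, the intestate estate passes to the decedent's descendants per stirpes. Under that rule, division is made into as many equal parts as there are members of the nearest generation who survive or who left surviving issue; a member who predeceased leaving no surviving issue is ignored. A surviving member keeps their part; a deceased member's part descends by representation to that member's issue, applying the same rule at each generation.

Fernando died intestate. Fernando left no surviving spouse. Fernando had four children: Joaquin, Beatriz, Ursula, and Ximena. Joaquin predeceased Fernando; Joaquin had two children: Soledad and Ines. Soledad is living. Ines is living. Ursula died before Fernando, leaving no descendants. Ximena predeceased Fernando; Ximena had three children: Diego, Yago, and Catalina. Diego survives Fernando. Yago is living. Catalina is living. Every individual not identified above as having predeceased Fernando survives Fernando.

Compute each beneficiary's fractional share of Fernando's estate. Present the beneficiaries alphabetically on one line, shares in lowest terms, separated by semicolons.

Beatriz 1/3; Catalina 1/9; Diego 1/9; Ines 1/6; Soledad 1/6; Yago 1/9

There is no surviving spouse, so the entire estate passes to Fernando's descendants per stirpes.
Ursula left no surviving issue, so that branch lapses and is disregarded.
The estate is divided into 3 equal shares of 1/3 among Joaquin, Beatriz, Ximena.
Joaquin predeceased; the 1/3 allotted to Joaquin's branch passes to Joaquin's issue by representation.
The 1/3 is divided into 2 equal shares of 1/6 among Soledad, Ines.
Soledad is living and takes 1/6.
Ines is living and takes 1/6.
Beatriz is living and takes 1/3.
Ximena predeceased; the 1/3 allotted to Ximena's branch passes to Ximena's issue by representation.
The 1/3 is divided into 3 equal shares of 1/9 among Diego, Yago, Catalina.
Diego is living and takes 1/9.
Yago is living and takes 1/9.
Catalina is living and takes 1/9.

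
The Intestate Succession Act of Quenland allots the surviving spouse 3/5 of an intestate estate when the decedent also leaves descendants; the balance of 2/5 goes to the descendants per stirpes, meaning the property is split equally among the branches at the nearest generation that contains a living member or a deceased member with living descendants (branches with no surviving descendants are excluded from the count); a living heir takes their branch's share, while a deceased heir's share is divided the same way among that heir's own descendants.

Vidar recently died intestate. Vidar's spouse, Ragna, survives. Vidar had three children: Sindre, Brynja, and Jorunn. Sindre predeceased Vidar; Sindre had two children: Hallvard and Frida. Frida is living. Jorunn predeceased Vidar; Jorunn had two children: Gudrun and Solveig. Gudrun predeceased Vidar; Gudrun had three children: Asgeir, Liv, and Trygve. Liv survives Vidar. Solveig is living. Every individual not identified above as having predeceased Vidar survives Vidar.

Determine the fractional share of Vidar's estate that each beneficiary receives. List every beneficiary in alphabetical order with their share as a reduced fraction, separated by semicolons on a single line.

Ragna, as surviving spouse, takes 3/5.
The remaining 2/5 passes to Vidar's descendants per stirpes.
The 2/5 is divided into 3 equal shares of 2/15 among Sindre, Brynja, Jorunn.
Sindre predeceased; the 2/15 allotted to Sindre's branch passes to Sindre's issue by representation.
The 2/15 is divided into 2 equal shares of 1/15 among Hallvard, Frida.
Hallvard is living and takes 1/15.
Frida is living and takes 1/15.
Brynja is living and takes 2/15.
Jorunn predeceased; the 2/15 allotted to Jorunn's branch passes to Jorunn's issue by representation.
The 2/15 is divided into 2 equal shares of 1/15 among Gudrun, Solveig.
Gudrun predeceased; the 1/15 allotted to Gudrun's branch passes to Gudrun's issue by representation.
The 1/15 is divided into 3 equal shares of 1/45 among Asgeir, Liv, Trygve.
Asgeir is living and takes 1/45.
Liv is living and takes 1/45.
Trygve is living and takes 1/45.
Solveig is living and takes 1/15.

Asgeir 1/45; Brynja 2/15; Frida 1/15; Hallvard 1/15; Liv 1/45; Ragna 3/5; Solveig 1/15; Trygve 1/45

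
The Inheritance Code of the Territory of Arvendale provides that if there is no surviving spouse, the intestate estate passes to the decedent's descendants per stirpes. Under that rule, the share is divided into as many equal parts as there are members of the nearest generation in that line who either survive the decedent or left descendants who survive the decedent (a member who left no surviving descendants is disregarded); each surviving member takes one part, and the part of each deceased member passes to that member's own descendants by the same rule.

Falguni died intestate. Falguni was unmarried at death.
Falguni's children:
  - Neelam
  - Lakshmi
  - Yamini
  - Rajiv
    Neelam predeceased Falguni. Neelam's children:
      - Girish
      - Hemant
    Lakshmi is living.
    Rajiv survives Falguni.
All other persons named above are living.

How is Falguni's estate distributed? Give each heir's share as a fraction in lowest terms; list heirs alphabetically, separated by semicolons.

Girish 1/8; Hemant 1/8; Lakshmi 1/4; Rajiv 1/4; Yamini 1/4

There is no surviving spouse, so the entire estate passes to Falguni's descendants per stirpes.
The estate is divided into 4 equal shares of 1/4 among Neelam, Lakshmi, Yamini, Rajiv.
Neelam predeceased; the 1/4 allotted to Neelam's branch passes to Neelam's issue by representation.
The 1/4 is divided into 2 equal shares of 1/8 among Girish, Hemant.
Girish is living and takes 1/8.
Hemant is living and takes 1/8.
Lakshmi is living and takes 1/4.
Yamini is living and takes 1/4.
Rajiv is living and takes 1/4.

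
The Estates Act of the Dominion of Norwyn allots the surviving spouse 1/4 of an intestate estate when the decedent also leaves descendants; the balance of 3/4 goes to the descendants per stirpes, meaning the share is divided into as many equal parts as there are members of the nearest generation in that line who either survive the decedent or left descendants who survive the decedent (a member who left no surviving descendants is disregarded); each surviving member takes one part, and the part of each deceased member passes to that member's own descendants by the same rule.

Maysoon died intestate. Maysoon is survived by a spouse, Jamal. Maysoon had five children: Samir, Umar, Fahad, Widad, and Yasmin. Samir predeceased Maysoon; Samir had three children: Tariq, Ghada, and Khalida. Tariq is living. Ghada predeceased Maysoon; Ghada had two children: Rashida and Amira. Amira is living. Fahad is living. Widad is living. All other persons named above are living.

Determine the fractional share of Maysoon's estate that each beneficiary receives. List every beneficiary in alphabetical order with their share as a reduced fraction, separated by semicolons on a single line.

Amira 1/40; Fahad 3/20; Jamal 1/4; Khalida 1/20; Rashida 1/40; Tariq 1/20; Umar 3/20; Widad 3/20; Yasmin 3/20

Jamal, as surviving spouse, takes 1/4.
The remaining 3/4 passes to Maysoon's descendants per stirpes.
The 3/4 is divided into 5 equal shares of 3/20 among Samir, Umar, Fahad, Widad, Yasmin.
Samir predeceased; the 3/20 allotted to Samir's branch passes to Samir's issue by representation.
The 3/20 is divided into 3 equal shares of 1/20 among Tariq, Ghada, Khalida.
Tariq is living and takes 1/20.
Ghada predeceased; the 1/20 allotted to Ghada's branch passes to Ghada's issue by representation.
The 1/20 is divided into 2 equal shares of 1/40 among Rashida, Amira.
Rashida is living and takes 1/40.
Amira is living and takes 1/40.
Khalida is living and takes 1/20.
Umar is living and takes 3/20.
Fahad is living and takes 3/20.
Widad is living and takes 3/20.
Yasmin is living and takes 3/20.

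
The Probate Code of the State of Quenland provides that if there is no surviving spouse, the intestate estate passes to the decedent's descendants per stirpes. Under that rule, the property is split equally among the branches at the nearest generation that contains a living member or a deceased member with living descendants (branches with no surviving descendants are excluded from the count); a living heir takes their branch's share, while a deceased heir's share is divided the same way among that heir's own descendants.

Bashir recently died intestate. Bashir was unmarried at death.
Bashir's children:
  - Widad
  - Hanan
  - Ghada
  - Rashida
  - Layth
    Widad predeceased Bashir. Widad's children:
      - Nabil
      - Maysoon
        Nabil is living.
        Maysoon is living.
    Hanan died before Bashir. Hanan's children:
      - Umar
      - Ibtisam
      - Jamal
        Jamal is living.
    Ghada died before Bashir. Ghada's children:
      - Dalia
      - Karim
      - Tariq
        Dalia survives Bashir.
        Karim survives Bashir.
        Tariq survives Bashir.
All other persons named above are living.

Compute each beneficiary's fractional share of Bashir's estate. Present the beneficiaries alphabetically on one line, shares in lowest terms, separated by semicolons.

There is no surviving spouse, so the entire estate passes to Bashir's descendants per stirpes.
The estate is divided into 5 equal shares of 1/5 among Widad, Hanan, Ghada, Rashida, Layth.
Widad predeceased; the 1/5 allotted to Widad's branch passes to Widad's issue by representation.
The 1/5 is divided into 2 equal shares of 1/10 among Nabil, Maysoon.
Nabil is living and takes 1/10.
Maysoon is living and takes 1/10.
Hanan predeceased; the 1/5 allotted to Hanan's branch passes to Hanan's issue by representation.
The 1/5 is divided into 3 equal shares of 1/15 among Umar, Ibtisam, Jamal.
Umar is living and takes 1/15.
Ibtisam is living and takes 1/15.
Jamal is living and takes 1/15.
Ghada predeceased; the 1/5 allotted to Ghada's branch passes to Ghada's issue by representation.
The 1/5 is divided into 3 equal shares of 1/15 among Dalia, Karim, Tariq.
Dalia is living and takes 1/15.
Karim is living and takes 1/15.
Tariq is living and takes 1/15.
Rashida is living and takes 1/5.
Layth is living and takes 1/5.

Dalia 1/15; Ibtisam 1/15; Jamal 1/15; Karim 1/15; Layth 1/5; Maysoon 1/10; Nabil 1/10; Rashida 1/5; Tariq 1/15; Umar 1/15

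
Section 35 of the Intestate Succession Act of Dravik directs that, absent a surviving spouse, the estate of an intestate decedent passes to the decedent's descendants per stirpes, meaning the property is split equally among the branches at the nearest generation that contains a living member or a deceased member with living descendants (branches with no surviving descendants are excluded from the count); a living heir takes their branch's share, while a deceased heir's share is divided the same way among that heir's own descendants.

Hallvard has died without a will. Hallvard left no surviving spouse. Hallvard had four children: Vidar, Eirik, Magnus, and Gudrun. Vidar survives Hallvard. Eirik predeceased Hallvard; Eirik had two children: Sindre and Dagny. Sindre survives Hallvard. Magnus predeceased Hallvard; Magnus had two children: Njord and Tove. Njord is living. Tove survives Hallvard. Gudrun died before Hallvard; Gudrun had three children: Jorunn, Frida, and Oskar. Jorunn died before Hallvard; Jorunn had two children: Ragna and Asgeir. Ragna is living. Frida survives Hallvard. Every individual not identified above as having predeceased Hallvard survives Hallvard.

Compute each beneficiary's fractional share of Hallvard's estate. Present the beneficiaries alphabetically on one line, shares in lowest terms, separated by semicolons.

There is no surviving spouse, so the entire estate passes to Hallvard's descendants per stirpes.
The estate is divided into 4 equal shares of 1/4 among Vidar, Eirik, Magnus, Gudrun.
Vidar is living and takes 1/4.
Eirik predeceased; the 1/4 allotted to Eirik's branch passes to Eirik's issue by representation.
The 1/4 is divided into 2 equal shares of 1/8 among Sindre, Dagny.
Sindre is living and takes 1/8.
Dagny is living and takes 1/8.
Magnus predeceased; the 1/4 allotted to Magnus's branch passes to Magnus's issue by representation.
The 1/4 is divided into 2 equal shares of 1/8 among Njord, Tove.
Njord is living and takes 1/8.
Tove is living and takes 1/8.
Gudrun predeceased; the 1/4 allotted to Gudrun's branch passes to Gudrun's issue by representation.
The 1/4 is divided into 3 equal shares of 1/12 among Jorunn, Frida, Oskar.
Jorunn predeceased; the 1/12 allotted to Jorunn's branch passes to Jorunn's issue by representation.
The 1/12 is divided into 2 equal shares of 1/24 among Ragna, Asgeir.
Ragna is living and takes 1/24.
Asgeir is living and takes 1/24.
Frida is living and takes 1/12.
Oskar is living and takes 1/12.

Asgeir 1/24; Dagny 1/8; Frida 1/12; Njord 1/8; Oskar 1/12; Ragna 1/24; Sindre 1/8; Tove 1/8; Vidar 1/4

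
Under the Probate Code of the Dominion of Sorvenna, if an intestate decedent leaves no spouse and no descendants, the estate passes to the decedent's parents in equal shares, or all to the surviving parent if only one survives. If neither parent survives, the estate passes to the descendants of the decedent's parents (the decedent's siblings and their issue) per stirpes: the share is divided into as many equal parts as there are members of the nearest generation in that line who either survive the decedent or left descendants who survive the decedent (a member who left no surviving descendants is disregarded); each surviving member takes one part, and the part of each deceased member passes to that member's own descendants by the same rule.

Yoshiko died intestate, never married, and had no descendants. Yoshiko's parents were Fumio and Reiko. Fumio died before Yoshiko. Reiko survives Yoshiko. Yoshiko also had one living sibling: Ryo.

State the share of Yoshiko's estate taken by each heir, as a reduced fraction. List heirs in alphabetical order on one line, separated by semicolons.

Only one parent, Reiko, survives, so Reiko takes the entire estate. The siblings take nothing because a surviving parent has priority.

Reiko 1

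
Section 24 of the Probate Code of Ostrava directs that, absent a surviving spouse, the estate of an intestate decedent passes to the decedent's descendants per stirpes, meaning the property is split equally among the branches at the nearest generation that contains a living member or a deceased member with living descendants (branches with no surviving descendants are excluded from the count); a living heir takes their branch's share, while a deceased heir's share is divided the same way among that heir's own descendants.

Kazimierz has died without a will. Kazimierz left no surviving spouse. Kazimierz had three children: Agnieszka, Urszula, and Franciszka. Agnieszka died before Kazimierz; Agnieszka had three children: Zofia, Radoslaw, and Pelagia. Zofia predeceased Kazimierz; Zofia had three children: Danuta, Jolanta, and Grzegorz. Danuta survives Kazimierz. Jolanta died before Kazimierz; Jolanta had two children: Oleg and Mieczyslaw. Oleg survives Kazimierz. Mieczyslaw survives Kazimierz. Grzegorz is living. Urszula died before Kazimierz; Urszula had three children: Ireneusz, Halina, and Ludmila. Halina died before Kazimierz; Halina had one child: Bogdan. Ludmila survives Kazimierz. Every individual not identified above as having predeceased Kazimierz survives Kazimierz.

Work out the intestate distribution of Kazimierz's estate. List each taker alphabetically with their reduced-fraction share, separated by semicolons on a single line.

There is no surviving spouse, so the entire estate passes to Kazimierz's descendants per stirpes.
The estate is divided into 3 equal shares of 1/3 among Agnieszka, Urszula, Franciszka.
Agnieszka predeceased; the 1/3 allotted to Agnieszka's branch passes to Agnieszka's issue by representation.
The 1/3 is divided into 3 equal shares of 1/9 among Zofia, Radoslaw, Pelagia.
Zofia predeceased; the 1/9 allotted to Zofia's branch passes to Zofia's issue by representation.
The 1/9 is divided into 3 equal shares of 1/27 among Danuta, Jolanta, Grzegorz.
Danuta is living and takes 1/27.
Jolanta predeceased; the 1/27 allotted to Jolanta's branch passes to Jolanta's issue by representation.
The 1/27 is divided into 2 equal shares of 1/54 among Oleg, Mieczyslaw.
Oleg is living and takes 1/54.
Mieczyslaw is living and takes 1/54.
Grzegorz is living and takes 1/27.
Radoslaw is living and takes 1/9.
Pelagia is living and takes 1/9.
Urszula predeceased; the 1/3 allotted to Urszula's branch passes to Urszula's issue by representation.
The 1/3 is divided into 3 equal shares of 1/9 among Ireneusz, Halina, Ludmila.
Ireneusz is living and takes 1/9.
Halina predeceased; the 1/9 allotted to Halina's branch passes to Halina's issue by representation.
Bogdan is the sole taker at this level and receives the full 1/9.
Ludmila is living and takes 1/9.
Franciszka is living and takes 1/3.

Bogdan 1/9; Danuta 1/27; Franciszka 1/3; Grzegorz 1/27; Ireneusz 1/9; Ludmila 1/9; Mieczyslaw 1/54; Oleg 1/54; Pelagia 1/9; Radoslaw 1/9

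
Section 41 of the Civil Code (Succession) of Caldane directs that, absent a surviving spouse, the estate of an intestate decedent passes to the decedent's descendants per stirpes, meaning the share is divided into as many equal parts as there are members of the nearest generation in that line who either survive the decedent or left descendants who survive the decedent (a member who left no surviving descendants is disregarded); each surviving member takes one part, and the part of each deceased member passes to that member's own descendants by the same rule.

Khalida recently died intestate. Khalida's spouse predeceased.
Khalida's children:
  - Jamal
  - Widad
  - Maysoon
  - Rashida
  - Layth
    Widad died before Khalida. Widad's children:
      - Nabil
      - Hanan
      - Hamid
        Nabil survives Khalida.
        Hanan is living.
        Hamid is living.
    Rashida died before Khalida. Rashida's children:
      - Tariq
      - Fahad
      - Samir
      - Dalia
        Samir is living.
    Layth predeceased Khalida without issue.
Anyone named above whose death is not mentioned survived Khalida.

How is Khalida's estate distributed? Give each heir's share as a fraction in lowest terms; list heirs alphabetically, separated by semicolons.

Dalia 1/16; Fahad 1/16; Hamid 1/12; Hanan 1/12; Jamal 1/4; Maysoon 1/4; Nabil 1/12; Samir 1/16; Tariq 1/16

There is no surviving spouse, so the entire estate passes to Khalida's descendants per stirpes.
Layth left no surviving issue, so that branch lapses and is disregarded.
The estate is divided into 4 equal shares of 1/4 among Jamal, Widad, Maysoon, Rashida.
Jamal is living and takes 1/4.
Widad predeceased; the 1/4 allotted to Widad's branch passes to Widad's issue by representation.
The 1/4 is divided into 3 equal shares of 1/12 among Nabil, Hanan, Hamid.
Nabil is living and takes 1/12.
Hanan is living and takes 1/12.
Hamid is living and takes 1/12.
Maysoon is living and takes 1/4.
Rashida predeceased; the 1/4 allotted to Rashida's branch passes to Rashida's issue by representation.
The 1/4 is divided into 4 equal shares of 1/16 among Tariq, Fahad, Samir, Dalia.
Tariq is living and takes 1/16.
Fahad is living and takes 1/16.
Samir is living and takes 1/16.
Dalia is living and takes 1/16.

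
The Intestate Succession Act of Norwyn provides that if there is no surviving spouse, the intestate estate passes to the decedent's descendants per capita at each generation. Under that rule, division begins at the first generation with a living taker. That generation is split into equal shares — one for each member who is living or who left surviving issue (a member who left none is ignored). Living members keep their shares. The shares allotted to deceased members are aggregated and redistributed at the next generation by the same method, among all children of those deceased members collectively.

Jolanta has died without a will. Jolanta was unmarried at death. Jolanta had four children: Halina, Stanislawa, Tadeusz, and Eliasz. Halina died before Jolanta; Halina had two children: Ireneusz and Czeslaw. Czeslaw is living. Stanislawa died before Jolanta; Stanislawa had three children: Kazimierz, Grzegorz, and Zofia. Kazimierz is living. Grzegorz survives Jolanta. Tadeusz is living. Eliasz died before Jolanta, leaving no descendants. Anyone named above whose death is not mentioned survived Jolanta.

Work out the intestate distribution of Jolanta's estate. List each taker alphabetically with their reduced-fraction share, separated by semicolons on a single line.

Czeslaw 2/15; Grzegorz 2/15; Ireneusz 2/15; Kazimierz 2/15; Tadeusz 1/3; Zofia 2/15

There is no surviving spouse, so the entire estate passes to Jolanta's descendants per capita at each generation.
At generation 1 (Halina, Stanislawa, Tadeusz) there are 3 shares of (1)/3 = 1/3 each.
Living: Tadeusz — each takes 1/3.
Deceased: Halina and Stanislawa. Their combined 2/3 is pooled and carried to generation 2.
At generation 2 (Ireneusz, Czeslaw, Kazimierz, Grzegorz, Zofia) there are 5 shares of (2/3)/5 = 2/15 each.
Living: Ireneusz, Czeslaw, Kazimierz, Grzegorz, and Zofia — each takes 2/15.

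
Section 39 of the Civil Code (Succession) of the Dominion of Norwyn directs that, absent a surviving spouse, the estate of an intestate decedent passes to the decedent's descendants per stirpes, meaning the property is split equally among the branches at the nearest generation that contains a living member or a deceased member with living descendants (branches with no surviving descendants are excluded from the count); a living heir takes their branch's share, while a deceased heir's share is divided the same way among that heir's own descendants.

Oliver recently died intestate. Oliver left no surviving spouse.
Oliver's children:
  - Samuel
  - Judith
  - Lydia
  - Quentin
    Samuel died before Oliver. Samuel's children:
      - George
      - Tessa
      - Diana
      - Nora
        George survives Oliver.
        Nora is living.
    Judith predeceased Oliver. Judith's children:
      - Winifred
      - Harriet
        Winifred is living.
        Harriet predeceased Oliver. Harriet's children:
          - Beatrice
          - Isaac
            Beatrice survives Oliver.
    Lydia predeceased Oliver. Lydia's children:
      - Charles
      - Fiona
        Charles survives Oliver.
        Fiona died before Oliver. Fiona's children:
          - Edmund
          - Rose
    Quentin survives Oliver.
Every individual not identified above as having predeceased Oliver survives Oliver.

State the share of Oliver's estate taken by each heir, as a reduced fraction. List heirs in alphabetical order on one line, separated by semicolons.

Beatrice 1/16; Charles 1/8; Diana 1/16; Edmund 1/16; George 1/16; Isaac 1/16; Nora 1/16; Quentin 1/4; Rose 1/16; Tessa 1/16; Winifred 1/8

There is no surviving spouse, so the entire estate passes to Oliver's descendants per stirpes.
The estate is divided into 4 equal shares of 1/4 among Samuel, Judith, Lydia, Quentin.
Samuel predeceased; the 1/4 allotted to Samuel's branch passes to Samuel's issue by representation.
The 1/4 is divided into 4 equal shares of 1/16 among George, Tessa, Diana, Nora.
George is living and takes 1/16.
Tessa is living and takes 1/16.
Diana is living and takes 1/16.
Nora is living and takes 1/16.
Judith predeceased; the 1/4 allotted to Judith's branch passes to Judith's issue by representation.
The 1/4 is divided into 2 equal shares of 1/8 among Winifred, Harriet.
Winifred is living and takes 1/8.
Harriet predeceased; the 1/8 allotted to Harriet's branch passes to Harriet's issue by representation.
The 1/8 is divided into 2 equal shares of 1/16 among Beatrice, Isaac.
Beatrice is living and takes 1/16.
Isaac is living and takes 1/16.
Lydia predeceased; the 1/4 allotted to Lydia's branch passes to Lydia's issue by representation.
The 1/4 is divided into 2 equal shares of 1/8 among Charles, Fiona.
Charles is living and takes 1/8.
Fiona predeceased; the 1/8 allotted to Fiona's branch passes to Fiona's issue by representation.
The 1/8 is divided into 2 equal shares of 1/16 among Edmund, Rose.
Edmund is living and takes 1/16.
Rose is living and takes 1/16.
Quentin is living and takes 1/4.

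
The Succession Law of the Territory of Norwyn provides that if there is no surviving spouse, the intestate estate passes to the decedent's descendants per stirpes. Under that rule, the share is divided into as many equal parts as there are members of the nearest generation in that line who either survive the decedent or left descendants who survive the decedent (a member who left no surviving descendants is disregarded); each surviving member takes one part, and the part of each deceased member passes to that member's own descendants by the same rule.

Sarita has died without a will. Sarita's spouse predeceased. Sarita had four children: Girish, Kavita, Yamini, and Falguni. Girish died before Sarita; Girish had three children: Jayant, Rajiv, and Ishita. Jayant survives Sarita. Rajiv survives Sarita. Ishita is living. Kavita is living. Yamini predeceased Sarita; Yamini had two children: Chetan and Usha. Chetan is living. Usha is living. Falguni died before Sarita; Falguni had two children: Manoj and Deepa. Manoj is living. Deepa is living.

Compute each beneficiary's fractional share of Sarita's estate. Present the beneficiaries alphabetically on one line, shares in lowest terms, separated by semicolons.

Chetan 1/8; Deepa 1/8; Ishita 1/12; Jayant 1/12; Kavita 1/4; Manoj 1/8; Rajiv 1/12; Usha 1/8

There is no surviving spouse, so the entire estate passes to Sarita's descendants per stirpes.
The estate is divided into 4 equal shares of 1/4 among Girish, Kavita, Yamini, Falguni.
Girish predeceased; the 1/4 allotted to Girish's branch passes to Girish's issue by representation.
The 1/4 is divided into 3 equal shares of 1/12 among Jayant, Rajiv, Ishita.
Jayant is living and takes 1/12.
Rajiv is living and takes 1/12.
Ishita is living and takes 1/12.
Kavita is living and takes 1/4.
Yamini predeceased; the 1/4 allotted to Yamini's branch passes to Yamini's issue by representation.
The 1/4 is divided into 2 equal shares of 1/8 among Chetan, Usha.
Chetan is living and takes 1/8.
Usha is living and takes 1/8.
Falguni predeceased; the 1/4 allotted to Falguni's branch passes to Falguni's issue by representation.
The 1/4 is divided into 2 equal shares of 1/8 among Manoj, Deepa.
Manoj is living and takes 1/8.
Deepa is living and takes 1/8.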